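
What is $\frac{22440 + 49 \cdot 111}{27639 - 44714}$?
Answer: $- \frac{27879}{17075} \approx -1.6327$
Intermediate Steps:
$\frac{22440 + 49 \cdot 111}{27639 - 44714} = \frac{22440 + 5439}{-17075} = 27879 \left(- \frac{1}{17075}\right) = - \frac{27879}{17075}$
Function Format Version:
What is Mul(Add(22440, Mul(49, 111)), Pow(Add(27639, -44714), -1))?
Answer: Rational(-27879, 17075) ≈ -1.6327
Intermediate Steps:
Mul(Add(22440, Mul(49, 111)), Pow(Add(27639, -44714), -1)) = Mul(Add(22440, 5439), Pow(-17075, -1)) = Mul(27879, Rational(-1, 17075)) = Rational(-27879, 17075)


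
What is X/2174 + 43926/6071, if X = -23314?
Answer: -23022085/6599177 ≈ -3.4886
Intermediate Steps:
X/2174 + 43926/6071 = -23314/2174 + 43926/6071 = -23314*1/2174 + 43926*(1/6071) = -11657/1087 + 43926/6071 = -23022085/6599177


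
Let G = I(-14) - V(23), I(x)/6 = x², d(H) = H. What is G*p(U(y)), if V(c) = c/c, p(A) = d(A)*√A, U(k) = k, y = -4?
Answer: -9400*I ≈ -9400.0*I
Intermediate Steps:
I(x) = 6*x²
p(A) = A^(3/2) (p(A) = A*√A = A^(3/2))
V(c) = 1
G = 1175 (G = 6*(-14)² - 1*1 = 6*196 - 1 = 1176 - 1 = 1175)
G*p(U(y)) = 1175*(-4)^(3/2) = 1175*(-8*I) = -9400*I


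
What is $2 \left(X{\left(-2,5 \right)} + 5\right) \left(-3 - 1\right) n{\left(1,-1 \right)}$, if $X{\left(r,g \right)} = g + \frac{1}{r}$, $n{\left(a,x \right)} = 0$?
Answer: $0$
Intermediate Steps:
$2 \left(X{\left(-2,5 \right)} + 5\right) \left(-3 - 1\right) n{\left(1,-1 \right)} = 2 \left(\left(5 + \frac{1}{-2}\right) + 5\right) \left(-3 - 1\right) 0 = 2 \left(\left(5 - \frac{1}{2}\right) + 5\right) \left(-4\right) 0 = 2 \left(\frac{9}{2} + 5\right) \left(-4\right) 0 = 2 \cdot \frac{19}{2} \left(-4\right) 0 = 2 \left(-38\right) 0 = \left(-76\right) 0 = 0$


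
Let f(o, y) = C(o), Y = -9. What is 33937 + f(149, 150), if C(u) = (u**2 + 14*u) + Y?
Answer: 58215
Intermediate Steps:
C(u) = -9 + u**2 + 14*u (C(u) = (u**2 + 14*u) - 9 = -9 + u**2 + 14*u)
f(o, y) = -9 + o**2 + 14*o
33937 + f(149, 150) = 33937 + (-9 + 149**2 + 14*149) = 33937 + (-9 + 22201 + 2086) = 33937 + 24278 = 58215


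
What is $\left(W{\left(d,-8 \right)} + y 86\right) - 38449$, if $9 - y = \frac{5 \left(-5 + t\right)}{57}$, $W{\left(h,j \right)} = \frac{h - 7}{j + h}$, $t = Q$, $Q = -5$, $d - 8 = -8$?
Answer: $- \frac{17145001}{456} \approx -37599.0$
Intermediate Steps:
$d = 0$ ($d = 8 - 8 = 0$)
$t = -5$
$W{\left(h,j \right)} = \frac{-7 + h}{h + j}$
$y = \frac{563}{57}$ ($y = 9 - \frac{5 \left(-5 - 5\right)}{57} = 9 - 5 \left(-10\right) \frac{1}{57} = 9 - \left(-50\right) \frac{1}{57} = 9 - - \frac{50}{57} = 9 + \frac{50}{57} = \frac{563}{57} \approx 9.8772$)
$\left(W{\left(d,-8 \right)} + y 86\right) - 38449 = \left(\frac{-7 + 0}{0 - 8} + \frac{563}{57} \cdot 86\right) - 38449 = \left(\frac{1}{-8} \left(-7\right) + \frac{48418}{57}\right) - 38449 = \left(\left(- \frac{1}{8}\right) \left(-7\right) + \frac{48418}{57}\right) - 38449 = \left(\frac{7}{8} + \frac{48418}{57}\right) - 38449 = \frac{387743}{456} - 38449 = - \frac{17145001}{456}$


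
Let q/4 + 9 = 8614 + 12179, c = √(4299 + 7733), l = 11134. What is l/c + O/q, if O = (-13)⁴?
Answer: 28561/83136 + 5567*√47/376 ≈ 101.85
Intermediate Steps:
c = 16*√47 (c = √12032 = 16*√47 ≈ 109.69)
O = 28561
q = 83136 (q = -36 + 4*(8614 + 12179) = -36 + 4*20793 = -36 + 83172 = 83136)
l/c + O/q = 11134/((16*√47)) + 28561/83136 = 11134*(√47/752) + 28561*(1/83136) = 5567*√47/376 + 28561/83136 = 28561/83136 + 5567*√47/376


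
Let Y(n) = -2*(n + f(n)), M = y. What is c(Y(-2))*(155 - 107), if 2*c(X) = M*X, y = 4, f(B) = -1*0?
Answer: 384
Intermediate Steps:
f(B) = 0
M = 4
Y(n) = -2*n (Y(n) = -2*(n + 0) = -2*n)
c(X) = 2*X (c(X) = (4*X)/2 = 2*X)
c(Y(-2))*(155 - 107) = (2*(-2*(-2)))*(155 - 107) = (2*4)*48 = 8*48 = 384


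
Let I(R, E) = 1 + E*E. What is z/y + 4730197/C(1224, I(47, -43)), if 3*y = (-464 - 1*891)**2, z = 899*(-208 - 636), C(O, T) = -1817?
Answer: -8688895925881/3336057425 ≈ -2604.5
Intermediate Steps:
I(R, E) = 1 + E**2
z = -758756 (z = 899*(-844) = -758756)
y = 1836025/3 (y = (-464 - 1*891)**2/3 = (-464 - 891)**2/3 = (1/3)*(-1355)**2 = (1/3)*1836025 = 1836025/3 ≈ 6.1201e+5)
z/y + 4730197/C(1224, I(47, -43)) = -758756/1836025/3 + 4730197/(-1817) = -758756*3/1836025 + 4730197*(-1/1817) = -2276268/1836025 - 4730197/1817 = -8688895925881/3336057425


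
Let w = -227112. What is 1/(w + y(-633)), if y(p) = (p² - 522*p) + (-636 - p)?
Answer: 1/504000 ≈ 1.9841e-6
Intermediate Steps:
y(p) = -636 + p² - 523*p
1/(w + y(-633)) = 1/(-227112 + (-636 + (-633)² - 523*(-633))) = 1/(-227112 + (-636 + 400689 + 331059)) = 1/(-227112 + 731112) = 1/504000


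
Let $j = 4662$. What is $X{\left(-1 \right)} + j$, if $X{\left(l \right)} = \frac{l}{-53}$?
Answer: $\frac{247087}{53} \approx 4662.0$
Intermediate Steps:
$X{\left(l \right)} = - \frac{l}{53}$ ($X{\left(l \right)} = l \left(- \frac{1}{53}\right) = - \frac{l}{53}$)
$X{\left(-1 \right)} + j = \left(- \frac{1}{53}\right) \left(-1\right) + 4662 = \frac{1}{53} + 4662 = \frac{247087}{53}$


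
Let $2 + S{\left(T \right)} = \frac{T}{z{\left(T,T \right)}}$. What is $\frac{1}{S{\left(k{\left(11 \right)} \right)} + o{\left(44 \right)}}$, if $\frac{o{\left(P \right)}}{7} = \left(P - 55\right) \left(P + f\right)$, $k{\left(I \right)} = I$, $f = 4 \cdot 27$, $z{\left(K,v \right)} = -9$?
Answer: $- \frac{9}{105365} \approx -8.5417 \cdot 10^{-5}$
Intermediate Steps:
$f = 108$
$o{\left(P \right)} = 7 \left(-55 + P\right) \left(108 + P\right)$ ($o{\left(P \right)} = 7 \left(P - 55\right) \left(P + 108\right) = 7 \left(P - 55\right) \left(108 + P\right) = 7 \left(-55 + P\right) \left(108 + P\right)$)
$S{\left(T \right)} = -2 - \frac{T}{9}$ ($S{\left(T \right)} = -2 + \frac{T}{-9} = -2 + T \left(- \frac{1}{9}\right) = -2 - \frac{T}{9}$)
$\frac{1}{S{\left(k{\left(11 \right)} \right)} + o{\left(44 \right)}} = \frac{1}{\left(-2 - \frac{11}{9}\right) + \left(-41580 + 7 \cdot 44^{2} + 371 \cdot 44\right)} = \frac{1}{\left(-2 - \frac{11}{9}\right) + \left(-41580 + 7 \cdot 1936 + 16324\right)} = \frac{1}{- \frac{29}{9} + \left(-41580 + 13552 + 16324\right)} = \frac{1}{- \frac{29}{9} - 11704} = \frac{1}{- \frac{105365}{9}} = - \frac{9}{105365}$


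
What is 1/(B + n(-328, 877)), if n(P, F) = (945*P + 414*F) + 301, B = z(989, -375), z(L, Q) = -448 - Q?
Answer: 1/53346 ≈ 1.8746e-5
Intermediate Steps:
B = -73 (B = -448 - 1*(-375) = -448 + 375 = -73)
n(P, F) = 301 + 414*F + 945*P (n(P, F) = (414*F + 945*P) + 301 = 301 + 414*F + 945*P)
1/(B + n(-328, 877)) = 1/(-73 + (301 + 414*877 + 945*(-328))) = 1/(-73 + (301 + 363078 - 309960)) = 1/(-73 + 53419) = 1/53346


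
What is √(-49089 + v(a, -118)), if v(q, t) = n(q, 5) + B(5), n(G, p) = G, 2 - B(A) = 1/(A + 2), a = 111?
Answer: I*√2399831/7 ≈ 221.31*I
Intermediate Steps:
B(A) = 2 - 1/(2 + A) (B(A) = 2 - 1/(A + 2) = 2 - 1/(2 + A))
v(q, t) = 13/7 + q (v(q, t) = q + (3 + 2*5)/(2 + 5) = q + (3 + 10)/7 = q + (⅐)*13 = q + 13/7 = 13/7 + q)
√(-49089 + v(a, -118)) = √(-49089 + (13/7 + 111)) = √(-49089 + 790/7) = √(-342833/7) = I*√2399831/7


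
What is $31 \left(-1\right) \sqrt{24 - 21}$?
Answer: $- 31 \sqrt{3} \approx -53.694$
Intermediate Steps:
$31 \left(-1\right) \sqrt{24 - 21} = - 31 \sqrt{3}$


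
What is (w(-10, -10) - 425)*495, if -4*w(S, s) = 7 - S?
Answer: -849915/4 ≈ -2.1248e+5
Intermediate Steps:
w(S, s) = -7/4 + S/4 (w(S, s) = -(7 - S)/4 = -7/4 + S/4)
(w(-10, -10) - 425)*495 = ((-7/4 + (¼)*(-10)) - 425)*495 = ((-7/4 - 5/2) - 425)*495 = (-17/4 - 425)*495 = -1717/4*495 = -849915/4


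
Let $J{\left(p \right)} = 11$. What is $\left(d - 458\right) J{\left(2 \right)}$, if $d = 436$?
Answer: $-242$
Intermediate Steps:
$\left(d - 458\right) J{\left(2 \right)} = \left(436 - 458\right) 11 = \left(-22\right) 11 = -242$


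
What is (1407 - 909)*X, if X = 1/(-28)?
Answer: -249/14 ≈ -17.786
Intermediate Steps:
X = -1/28 ≈ -0.035714
(1407 - 909)*X = (1407 - 909)*(-1/28) = 498*(-1/28) = -249/14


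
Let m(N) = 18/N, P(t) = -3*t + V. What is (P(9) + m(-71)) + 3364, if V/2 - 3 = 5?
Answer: 238045/71 ≈ 3352.7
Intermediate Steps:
V = 16 (V = 6 + 2*5 = 6 + 10 = 16)
P(t) = 16 - 3*t (P(t) = -3*t + 16 = 16 - 3*t)
(P(9) + m(-71)) + 3364 = ((16 - 3*9) + 18/(-71)) + 3364 = ((16 - 27) + 18*(-1/71)) + 3364 = (-11 - 18/71) + 3364 = -799/71 + 3364 = 238045/71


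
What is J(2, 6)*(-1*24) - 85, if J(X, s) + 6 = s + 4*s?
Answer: -661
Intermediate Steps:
J(X, s) = -6 + 5*s (J(X, s) = -6 + (s + 4*s) = -6 + 5*s)
J(2, 6)*(-1*24) - 85 = (-6 + 5*6)*(-1*24) - 85 = (-6 + 30)*(-24) - 85 = 24*(-24) - 85 = -576 - 85 = -661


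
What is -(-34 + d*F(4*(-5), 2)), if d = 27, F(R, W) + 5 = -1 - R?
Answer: -344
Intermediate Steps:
F(R, W) = -6 - R (F(R, W) = -5 + (-1 - R) = -6 - R)
-(-34 + d*F(4*(-5), 2)) = -(-34 + 27*(-6 - 4*(-5))) = -(-34 + 27*(-6 - 1*(-20))) = -(-34 + 27*(-6 + 20)) = -(-34 + 27*14) = -(-34 + 378) = -1*344 = -344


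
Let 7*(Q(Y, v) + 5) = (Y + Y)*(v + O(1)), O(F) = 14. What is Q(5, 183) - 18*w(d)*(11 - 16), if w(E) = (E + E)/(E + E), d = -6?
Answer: 2565/7 ≈ 366.43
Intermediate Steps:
w(E) = 1 (w(E) = (2*E)/((2*E)) = (2*E)*(1/(2*E)) = 1)
Q(Y, v) = -5 + 2*Y*(14 + v)/7 (Q(Y, v) = -5 + ((Y + Y)*(v + 14))/7 = -5 + ((2*Y)*(14 + v))/7 = -5 + (2*Y*(14 + v))/7 = -5 + 2*Y*(14 + v)/7)
Q(5, 183) - 18*w(d)*(11 - 16) = (-5 + 4*5 + (2/7)*5*183) - 18*1*(11 - 16) = (-5 + 20 + 1830/7) - 18*(-5) = 1935/7 - 1*(-90) = 1935/7 + 90 = 2565/7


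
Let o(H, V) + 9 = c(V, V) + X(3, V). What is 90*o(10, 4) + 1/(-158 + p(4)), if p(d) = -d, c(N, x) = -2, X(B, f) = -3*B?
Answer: -291601/162 ≈ -1800.0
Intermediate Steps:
o(H, V) = -20 (o(H, V) = -9 + (-2 - 3*3) = -9 + (-2 - 9) = -9 - 11 = -20)
90*o(10, 4) + 1/(-158 + p(4)) = 90*(-20) + 1/(-158 - 1*4) = -1800 + 1/(-158 - 4) = -1800 + 1/(-162) = -1800 - 1/162 = -291601/162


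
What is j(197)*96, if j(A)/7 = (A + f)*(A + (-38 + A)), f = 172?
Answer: 88276608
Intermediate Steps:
j(A) = 7*(-38 + 2*A)*(172 + A) (j(A) = 7*((A + 172)*(A + (-38 + A))) = 7*((172 + A)*(-38 + 2*A)) = 7*((-38 + 2*A)*(172 + A)) = 7*(-38 + 2*A)*(172 + A))
j(197)*96 = (-45752 + 14*197² + 2142*197)*96 = (-45752 + 14*38809 + 421974)*96 = (-45752 + 543326 + 421974)*96 = 919548*96 = 88276608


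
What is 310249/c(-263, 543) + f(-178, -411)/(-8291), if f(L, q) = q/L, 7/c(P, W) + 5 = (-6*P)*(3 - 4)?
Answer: -724800063413143/10330586 ≈ -7.0161e+7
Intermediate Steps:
c(P, W) = 7/(-5 + 6*P) (c(P, W) = 7/(-5 + (-6*P)*(3 - 4)) = 7/(-5 - 6*P*(-1)) = 7/(-5 + 6*P))
310249/c(-263, 543) + f(-178, -411)/(-8291) = 310249/((7/(-5 + 6*(-263)))) - 411/(-178)/(-8291) = 310249/((7/(-5 - 1578))) - 411*(-1/178)*(-1/8291) = 310249/((7/(-1583))) + (411/178)*(-1/8291) = 310249/((7*(-1/1583))) - 411/1475798 = 310249/(-7/1583) - 411/1475798 = 310249*(-1583/7) - 411/1475798 = -491124167/7 - 411/1475798 = -724800063413143/10330586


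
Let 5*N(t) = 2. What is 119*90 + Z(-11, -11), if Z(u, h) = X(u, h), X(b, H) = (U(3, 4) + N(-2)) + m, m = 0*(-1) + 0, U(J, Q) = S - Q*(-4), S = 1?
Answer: 53637/5 ≈ 10727.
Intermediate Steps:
U(J, Q) = 1 + 4*Q (U(J, Q) = 1 - Q*(-4) = 1 - (-4)*Q = 1 + 4*Q)
N(t) = 2/5 (N(t) = (1/5)*2 = 2/5)
m = 0 (m = 0 + 0 = 0)
X(b, H) = 87/5 (X(b, H) = ((1 + 4*4) + 2/5) + 0 = ((1 + 16) + 2/5) + 0 = (17 + 2/5) + 0 = 87/5 + 0 = 87/5)
Z(u, h) = 87/5
119*90 + Z(-11, -11) = 119*90 + 87/5 = 10710 + 87/5 = 53637/5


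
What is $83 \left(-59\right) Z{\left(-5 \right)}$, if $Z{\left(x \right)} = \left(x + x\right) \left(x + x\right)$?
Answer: $-489700$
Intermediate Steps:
$Z{\left(x \right)} = 4 x^{2}$ ($Z{\left(x \right)} = 2 x 2 x = 4 x^{2}$)
$83 \left(-59\right) Z{\left(-5 \right)} = 83 \left(-59\right) 4 \left(-5\right)^{2} = - 4897 \cdot 4 \cdot 25 = \left(-4897\right) 100 = -489700$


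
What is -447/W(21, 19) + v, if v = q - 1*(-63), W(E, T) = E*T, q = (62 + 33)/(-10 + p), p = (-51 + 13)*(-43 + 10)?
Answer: 10250755/165452 ≈ 61.956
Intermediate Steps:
p = 1254 (p = -38*(-33) = 1254)
q = 95/1244 (q = (62 + 33)/(-10 + 1254) = 95/1244 ≈ 0.076367)
v = 78467/1244 (v = 95/1244 - 1*(-63) = 95/1244 + 63 = 78467/1244 ≈ 63.076)
-447/W(21, 19) + v = -447/(21*19) + 78467/1244 = -447/399 + 78467/1244 = -447*1/399 + 78467/1244 = -149/133 + 78467/1244 = 10250755/165452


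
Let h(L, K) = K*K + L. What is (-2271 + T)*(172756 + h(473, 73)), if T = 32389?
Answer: 5377809844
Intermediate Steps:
h(L, K) = L + K² (h(L, K) = K² + L = L + K²)
(-2271 + T)*(172756 + h(473, 73)) = (-2271 + 32389)*(172756 + (473 + 73²)) = 30118*(172756 + (473 + 5329)) = 30118*(172756 + 5802) = 30118*178558 = 5377809844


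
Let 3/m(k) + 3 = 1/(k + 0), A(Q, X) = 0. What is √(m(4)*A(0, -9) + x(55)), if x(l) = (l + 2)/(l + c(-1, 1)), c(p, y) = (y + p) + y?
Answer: √798/28 ≈ 1.0089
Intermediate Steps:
m(k) = 3/(-3 + 1/k) (m(k) = 3/(-3 + 1/(k + 0)) = 3/(-3 + 1/k))
c(p, y) = p + 2*y (c(p, y) = (p + y) + y = p + 2*y)
x(l) = (2 + l)/(1 + l) (x(l) = (l + 2)/(l + (-1 + 2*1)) = (2 + l)/(l + (-1 + 2)) = (2 + l)/(l + 1) = (2 + l)/(1 + l))
√(m(4)*A(0, -9) + x(55)) = √(-3*4/(-1 + 3*4)*0 + (2 + 55)/(1 + 55)) = √(-3*4/(-1 + 12)*0 + 57/56) = √(-3*4/11*0 + (1/56)*57) = √(-3*4*1/11*0 + 57/56) = √(-12/11*0 + 57/56) = √(0 + 57/56) = √(57/56) = √798/28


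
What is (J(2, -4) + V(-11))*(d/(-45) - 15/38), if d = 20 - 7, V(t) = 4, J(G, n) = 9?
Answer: -15197/1710 ≈ -8.8871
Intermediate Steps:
d = 13
(J(2, -4) + V(-11))*(d/(-45) - 15/38) = (9 + 4)*(13/(-45) - 15/38) = 13*(13*(-1/45) - 15*1/38) = 13*(-13/45 - 15/38) = 13*(-1169/1710) = -15197/1710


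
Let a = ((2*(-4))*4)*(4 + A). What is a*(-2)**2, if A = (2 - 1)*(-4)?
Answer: 0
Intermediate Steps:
A = -4 (A = 1*(-4) = -4)
a = 0 (a = ((2*(-4))*4)*(4 - 4) = -8*4*0 = -32*0 = 0)
a*(-2)**2 = 0*(-2)**2 = 0*4 = 0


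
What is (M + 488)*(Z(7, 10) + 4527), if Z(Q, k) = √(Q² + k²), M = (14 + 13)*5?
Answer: 2820321 + 623*√149 ≈ 2.8279e+6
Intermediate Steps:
M = 135 (M = 27*5 = 135)
(M + 488)*(Z(7, 10) + 4527) = (135 + 488)*(√(7² + 10²) + 4527) = 623*(√(49 + 100) + 4527) = 623*(√149 + 4527) = 623*(4527 + √149) = 2820321 + 623*√149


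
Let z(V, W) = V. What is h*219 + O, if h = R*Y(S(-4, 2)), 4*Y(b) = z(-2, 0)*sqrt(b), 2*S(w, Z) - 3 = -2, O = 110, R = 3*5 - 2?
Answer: 110 - 2847*sqrt(2)/4 ≈ -896.57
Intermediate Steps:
R = 13 (R = 15 - 2 = 13)
S(w, Z) = 1/2 (S(w, Z) = 3/2 + (1/2)*(-2) = 3/2 - 1 = 1/2)
Y(b) = -sqrt(b)/2 (Y(b) = (-2*sqrt(b))/4 = -sqrt(b)/2)
h = -13*sqrt(2)/4 (h = 13*(-sqrt(2)/4) = -13*sqrt(2)/4 ≈ -4.5962)
h*219 + O = -13*sqrt(2)/4*219 + 110 = -2847*sqrt(2)/4 + 110 = 110 - 2847*sqrt(2)/4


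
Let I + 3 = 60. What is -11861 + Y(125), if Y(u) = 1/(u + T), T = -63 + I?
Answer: -1411458/119 ≈ -11861.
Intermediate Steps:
I = 57 (I = -3 + 60 = 57)
T = -6 (T = -63 + 57 = -6)
Y(u) = 1/(-6 + u) (Y(u) = 1/(u - 6) = 1/(-6 + u))
-11861 + Y(125) = -11861 + 1/(-6 + 125) = -11861 + 1/119 = -1411458/119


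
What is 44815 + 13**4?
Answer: 73376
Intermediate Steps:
44815 + 13**4 = 44815 + 28561 = 73376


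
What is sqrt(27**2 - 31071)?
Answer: I*sqrt(30342) ≈ 174.19*I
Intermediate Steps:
sqrt(27**2 - 31071) = sqrt(729 - 31071) = sqrt(-30342) = I*sqrt(30342)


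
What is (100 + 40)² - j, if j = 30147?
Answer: -10547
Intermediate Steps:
(100 + 40)² - j = (100 + 40)² - 1*30147 = 140² - 30147 = 19600 - 30147 = -10547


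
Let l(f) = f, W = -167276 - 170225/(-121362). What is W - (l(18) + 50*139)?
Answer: -21146430103/121362 ≈ -1.7424e+5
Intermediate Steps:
W = -20300779687/121362 (W = -167276 - 170225*(-1)/121362 = -167276 - 1*(-170225/121362) = -167276 + 170225/121362 = -20300779687/121362 ≈ -1.6727e+5)
W - (l(18) + 50*139) = -20300779687/121362 - (18 + 50*139) = -20300779687/121362 - (18 + 6950) = -20300779687/121362 - 1*6968 = -20300779687/121362 - 6968 = -21146430103/121362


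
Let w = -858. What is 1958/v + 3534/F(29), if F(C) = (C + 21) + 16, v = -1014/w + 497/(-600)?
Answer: 143524937/25663 ≈ 5592.7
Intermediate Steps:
v = 2333/6600 (v = -1014/(-858) + 497/(-600) = -1014*(-1/858) + 497*(-1/600) = 13/11 - 497/600 = 2333/6600 ≈ 0.35348)
F(C) = 37 + C (F(C) = (21 + C) + 16 = 37 + C)
1958/v + 3534/F(29) = 1958/(2333/6600) + 3534/(37 + 29) = 1958*(6600/2333) + 3534/66 = 12922800/2333 + 3534*(1/66) = 12922800/2333 + 589/11 = 143524937/25663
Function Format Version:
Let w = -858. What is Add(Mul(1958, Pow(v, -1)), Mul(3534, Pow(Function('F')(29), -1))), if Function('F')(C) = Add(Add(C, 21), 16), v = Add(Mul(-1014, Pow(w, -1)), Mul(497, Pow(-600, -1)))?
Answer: Rational(143524937, 25663) ≈ 5592.7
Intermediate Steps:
v = Rational(2333, 6600) (v = Add(Mul(-1014, Pow(-858, -1)), Mul(497, Pow(-600, -1))) = Add(Mul(-1014, Rational(-1, 858)), Mul(497, Rational(-1, 600))) = Add(Rational(13, 11), Rational(-497, 600)) = Rational(2333, 6600) ≈ 0.35348)
Function('F')(C) = Add(37, C) (Function('F')(C) = Add(Add(21, C), 16) = Add(37, C))
Add(Mul(1958, Pow(v, -1)), Mul(3534, Pow(Function('F')(29), -1))) = Add(Mul(1958, Pow(Rational(2333, 6600), -1)), Mul(3534, Pow(Add(37, 29), -1))) = Add(Mul(1958, Rational(6600, 2333)), Mul(3534, Pow(66, -1))) = Add(Rational(12922800, 2333), Mul(3534, Rational(1, 66))) = Add(Rational(12922800, 2333), Rational(589, 11)) = Rational(143524937, 25663)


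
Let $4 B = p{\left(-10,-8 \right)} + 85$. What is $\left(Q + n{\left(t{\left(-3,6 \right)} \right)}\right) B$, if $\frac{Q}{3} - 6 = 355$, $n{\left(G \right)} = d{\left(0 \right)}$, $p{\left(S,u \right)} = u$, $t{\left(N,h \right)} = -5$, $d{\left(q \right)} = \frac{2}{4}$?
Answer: $\frac{166859}{8} \approx 20857.0$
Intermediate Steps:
$d{\left(q \right)} = \frac{1}{2}$ ($d{\left(q \right)} = 2 \cdot \frac{1}{4} = \frac{1}{2}$)
$B = \frac{77}{4}$ ($B = \frac{-8 + 85}{4} = \frac{1}{4} \cdot 77 = \frac{77}{4} \approx 19.25$)
$n{\left(G \right)} = \frac{1}{2}$
$Q = 1083$ ($Q = 18 + 3 \cdot 355 = 18 + 1065 = 1083$)
$\left(Q + n{\left(t{\left(-3,6 \right)} \right)}\right) B = \left(1083 + \frac{1}{2}\right) \frac{77}{4} = \frac{2167}{2} \cdot \frac{77}{4} = \frac{166859}{8}$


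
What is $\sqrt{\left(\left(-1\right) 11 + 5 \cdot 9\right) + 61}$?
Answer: $\sqrt{95} \approx 9.7468$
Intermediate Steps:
$\sqrt{\left(\left(-1\right) 11 + 5 \cdot 9\right) + 61} = \sqrt{\left(-11 + 45\right) + 61} = \sqrt{34 + 61} = \sqrt{95}$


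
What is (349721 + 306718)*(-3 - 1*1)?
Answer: -2625756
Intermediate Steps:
(349721 + 306718)*(-3 - 1*1) = 656439*(-3 - 1) = 656439*(-4) = -2625756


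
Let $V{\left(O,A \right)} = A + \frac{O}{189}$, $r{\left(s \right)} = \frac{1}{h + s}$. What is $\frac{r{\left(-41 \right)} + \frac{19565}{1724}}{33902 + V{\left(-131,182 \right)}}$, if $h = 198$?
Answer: $\frac{580878081}{1743574235660} \approx 0.00033315$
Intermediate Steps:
$r{\left(s \right)} = \frac{1}{198 + s}$
$V{\left(O,A \right)} = A + \frac{O}{189}$ ($V{\left(O,A \right)} = A + O \frac{1}{189} = A + \frac{O}{189}$)
$\frac{r{\left(-41 \right)} + \frac{19565}{1724}}{33902 + V{\left(-131,182 \right)}} = \frac{\frac{1}{198 - 41} + \frac{19565}{1724}}{33902 + \left(182 + \frac{1}{189} \left(-131\right)\right)} = \frac{\frac{1}{157} + 19565 \cdot \frac{1}{1724}}{33902 + \left(182 - \frac{131}{189}\right)} = \frac{\frac{1}{157} + \frac{19565}{1724}}{33902 + \frac{34267}{189}} = \frac{3073429}{270668 \cdot \frac{6441745}{189}} = \frac{3073429}{270668} \cdot \frac{189}{6441745} = \frac{580878081}{1743574235660}$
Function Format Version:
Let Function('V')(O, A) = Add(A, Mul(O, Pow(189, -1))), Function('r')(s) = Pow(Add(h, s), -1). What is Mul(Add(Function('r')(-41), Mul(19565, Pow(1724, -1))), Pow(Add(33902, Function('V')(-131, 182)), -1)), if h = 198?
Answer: Rational(580878081, 1743574235660) ≈ 0.00033315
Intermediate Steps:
Function('r')(s) = Pow(Add(198, s), -1)
Function('V')(O, A) = Add(A, Mul(Rational(1, 189), O)) (Function('V')(O, A) = Add(A, Mul(O, Rational(1, 189))) = Add(A, Mul(Rational(1, 189), O)))
Mul(Add(Function('r')(-41), Mul(19565, Pow(1724, -1))), Pow(Add(33902, Function('V')(-131, 182)), -1)) = Mul(Add(Pow(Add(198, -41), -1), Mul(19565, Pow(1724, -1))), Pow(Add(33902, Add(182, Mul(Rational(1, 189), -131))), -1)) = Mul(Add(Pow(157, -1), Mul(19565, Rational(1, 1724))), Pow(Add(33902, Add(182, Rational(-131, 189))), -1)) = Mul(Add(Rational(1, 157), Rational(19565, 1724)), Pow(Add(33902, Rational(34267, 189)), -1)) = Mul(Rational(3073429, 270668), Pow(Rational(6441745, 189), -1)) = Mul(Rational(3073429, 270668), Rational(189, 6441745)) = Rational(580878081, 1743574235660)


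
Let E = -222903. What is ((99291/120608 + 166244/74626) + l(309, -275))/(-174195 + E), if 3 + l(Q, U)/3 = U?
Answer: 3739475394277/1787038806825792 ≈ 0.0020926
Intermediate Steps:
l(Q, U) = -9 + 3*U
((99291/120608 + 166244/74626) + l(309, -275))/(-174195 + E) = ((99291/120608 + 166244/74626) + (-9 + 3*(-275)))/(-174195 - 222903) = ((99291*(1/120608) + 166244*(1/74626)) + (-9 - 825))/(-397098) = ((99291/120608 + 83122/37313) - 834)*(-1/397098) = (13730023259/4500246304 - 834)*(-1/397098) = -3739475394277/4500246304*(-1/397098) = 3739475394277/1787038806825792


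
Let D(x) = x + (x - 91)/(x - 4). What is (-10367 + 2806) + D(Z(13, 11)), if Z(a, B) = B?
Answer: -52930/7 ≈ -7561.4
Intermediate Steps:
D(x) = x + (-91 + x)/(-4 + x)
(-10367 + 2806) + D(Z(13, 11)) = (-10367 + 2806) + (-91 + 11**2 - 3*11)/(-4 + 11) = -7561 + (-91 + 121 - 33)/7 = -7561 + (1/7)*(-3) = -7561 - 3/7 = -52930/7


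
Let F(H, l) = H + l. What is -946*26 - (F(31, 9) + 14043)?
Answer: -38679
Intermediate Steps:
-946*26 - (F(31, 9) + 14043) = -946*26 - ((31 + 9) + 14043) = -24596 - (40 + 14043) = -24596 - 1*14083 = -24596 - 14083 = -38679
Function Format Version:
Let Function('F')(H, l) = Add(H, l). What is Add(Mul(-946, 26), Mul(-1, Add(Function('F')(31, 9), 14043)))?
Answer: -38679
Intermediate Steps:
Add(Mul(-946, 26), Mul(-1, Add(Function('F')(31, 9), 14043))) = Add(Mul(-946, 26), Mul(-1, Add(Add(31, 9), 14043))) = Add(-24596, Mul(-1, Add(40, 14043))) = Add(-24596, Mul(-1, 14083)) = Add(-24596, -14083) = -38679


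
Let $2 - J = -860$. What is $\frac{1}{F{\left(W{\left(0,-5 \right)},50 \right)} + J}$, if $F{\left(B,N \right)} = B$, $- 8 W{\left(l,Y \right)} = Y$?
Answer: $\frac{8}{6901} \approx 0.0011593$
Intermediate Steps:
$J = 862$ ($J = 2 - -860 = 2 + 860 = 862$)
$W{\left(l,Y \right)} = - \frac{Y}{8}$
$\frac{1}{F{\left(W{\left(0,-5 \right)},50 \right)} + J} = \frac{1}{\left(- \frac{1}{8}\right) \left(-5\right) + 862} = \frac{1}{\frac{5}{8} + 862} = \frac{1}{\frac{6901}{8}} = \frac{8}{6901}$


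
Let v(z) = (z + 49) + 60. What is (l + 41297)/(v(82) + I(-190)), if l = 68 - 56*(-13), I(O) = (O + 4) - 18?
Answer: -42093/13 ≈ -3237.9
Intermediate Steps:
I(O) = -14 + O (I(O) = (4 + O) - 18 = -14 + O)
l = 796 (l = 68 + 728 = 796)
v(z) = 109 + z (v(z) = (49 + z) + 60 = 109 + z)
(l + 41297)/(v(82) + I(-190)) = (796 + 41297)/((109 + 82) + (-14 - 190)) = 42093/(191 - 204) = 42093/(-13) = 42093*(-1/13) = -42093/13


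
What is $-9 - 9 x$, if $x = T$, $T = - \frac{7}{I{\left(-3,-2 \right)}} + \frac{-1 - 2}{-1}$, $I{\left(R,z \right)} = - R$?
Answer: $-15$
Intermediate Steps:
$T = \frac{2}{3}$ ($T = - \frac{7}{\left(-1\right) \left(-3\right)} + \frac{-1 - 2}{-1} = - \frac{7}{3} + \left(-1 - 2\right) \left(-1\right) = \left(-7\right) \frac{1}{3} - -3 = - \frac{7}{3} + 3 = \frac{2}{3} \approx 0.66667$)
$x = \frac{2}{3} \approx 0.66667$
$-9 - 9 x = -9 - 6 = -15$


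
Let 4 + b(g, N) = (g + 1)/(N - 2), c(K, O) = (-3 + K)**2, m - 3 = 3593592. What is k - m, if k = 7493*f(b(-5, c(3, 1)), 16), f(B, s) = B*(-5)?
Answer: -3518665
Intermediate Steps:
m = 3593595 (m = 3 + 3593592 = 3593595)
b(g, N) = -4 + (1 + g)/(-2 + N) (b(g, N) = -4 + (g + 1)/(N - 2) = -4 + (1 + g)/(-2 + N))
f(B, s) = -5*B
k = 74930 (k = 7493*(-5*(9 - 5 - 4*(-3 + 3)**2)/(-2 + (-3 + 3)**2)) = 7493*(-5*(9 - 5 - 4*0**2)/(-2 + 0**2)) = 7493*(-5*(9 - 5 - 4*0)/(-2 + 0)) = 7493*(-5*(9 - 5 + 0)/(-2)) = 7493*(-(-5)*4/2) = 7493*(-5*(-2)) = 7493*10 = 74930)
k - m = 74930 - 1*3593595 = 74930 - 3593595 = -3518665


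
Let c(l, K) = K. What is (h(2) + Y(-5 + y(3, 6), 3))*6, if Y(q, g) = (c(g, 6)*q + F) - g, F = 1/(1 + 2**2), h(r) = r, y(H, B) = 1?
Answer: -744/5 ≈ -148.80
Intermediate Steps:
F = 1/5 (F = 1/(1 + 4) = 1/5 ≈ 0.20000)
Y(q, g) = 1/5 - g + 6*q (Y(q, g) = (6*q + 1/5) - g = (1/5 + 6*q) - g = 1/5 - g + 6*q)
(h(2) + Y(-5 + y(3, 6), 3))*6 = (2 + (1/5 - 1*3 + 6*(-5 + 1)))*6 = (2 + (1/5 - 3 + 6*(-4)))*6 = (2 + (1/5 - 3 - 24))*6 = (2 - 134/5)*6 = -124/5*6 = -744/5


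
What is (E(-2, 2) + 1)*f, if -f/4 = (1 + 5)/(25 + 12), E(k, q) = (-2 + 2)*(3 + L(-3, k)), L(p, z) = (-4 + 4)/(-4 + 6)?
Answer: -24/37 ≈ -0.64865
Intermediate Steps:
L(p, z) = 0 (L(p, z) = 0/2 = 0*(½) = 0)
E(k, q) = 0 (E(k, q) = (-2 + 2)*(3 + 0) = 0*3 = 0)
f = -24/37 (f = -4*(1 + 5)/(25 + 12) = -24/37 ≈ -0.64865)
(E(-2, 2) + 1)*f = (0 + 1)*(-24/37) = 1*(-24/37) = -24/37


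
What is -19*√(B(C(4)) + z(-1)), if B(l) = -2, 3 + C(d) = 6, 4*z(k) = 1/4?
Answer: -19*I*√31/4 ≈ -26.447*I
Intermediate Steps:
z(k) = 1/16 (z(k) = (¼)/4 = (¼)*(¼) = 1/16)
C(d) = 3 (C(d) = -3 + 6 = 3)
-19*√(B(C(4)) + z(-1)) = -19*√(-2 + 1/16) = -19*I*√31/4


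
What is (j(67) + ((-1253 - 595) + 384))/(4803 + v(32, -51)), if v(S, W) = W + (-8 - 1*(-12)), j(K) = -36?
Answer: -375/1189 ≈ -0.31539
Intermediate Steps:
v(S, W) = 4 + W (v(S, W) = W + (-8 + 12) = W + 4 = 4 + W)
(j(67) + ((-1253 - 595) + 384))/(4803 + v(32, -51)) = (-36 + ((-1253 - 595) + 384))/(4803 + (4 - 51)) = (-36 + (-1848 + 384))/(4803 - 47) = (-36 - 1464)/4756 = -1500*1/4756 = -375/1189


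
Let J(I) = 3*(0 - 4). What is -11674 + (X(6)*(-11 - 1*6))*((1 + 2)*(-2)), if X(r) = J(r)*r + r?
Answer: -18406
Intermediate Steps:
J(I) = -12 (J(I) = 3*(-4) = -12)
X(r) = -11*r (X(r) = -12*r + r = -11*r)
-11674 + (X(6)*(-11 - 1*6))*((1 + 2)*(-2)) = -11674 + ((-11*6)*(-11 - 1*6))*((1 + 2)*(-2)) = -11674 + (-66*(-11 - 6))*(3*(-2)) = -11674 - 66*(-17)*(-6) = -11674 + 1122*(-6) = -11674 - 6732 = -18406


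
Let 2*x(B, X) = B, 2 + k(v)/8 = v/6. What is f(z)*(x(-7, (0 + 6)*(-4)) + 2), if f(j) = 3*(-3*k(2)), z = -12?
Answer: -180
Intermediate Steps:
k(v) = -16 + 4*v/3 (k(v) = -16 + 8*(v/6) = -16 + 4*v/3)
x(B, X) = B/2
f(j) = 120 (f(j) = 3*(-3*(-16 + (4/3)*2)) = 3*(-3*(-16 + 8/3)) = 3*(-3*(-40/3)) = 3*40 = 120)
f(z)*(x(-7, (0 + 6)*(-4)) + 2) = 120*((1/2)*(-7) + 2) = 120*(-7/2 + 2) = 120*(-3/2) = -180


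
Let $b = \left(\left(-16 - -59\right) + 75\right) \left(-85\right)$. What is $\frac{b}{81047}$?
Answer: $- \frac{10030}{81047} \approx -0.12376$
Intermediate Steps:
$b = -10030$ ($b = \left(\left(-16 + 59\right) + 75\right) \left(-85\right) = \left(43 + 75\right) \left(-85\right) = 118 \left(-85\right) = -10030$)
$\frac{b}{81047} = - \frac{10030}{81047}$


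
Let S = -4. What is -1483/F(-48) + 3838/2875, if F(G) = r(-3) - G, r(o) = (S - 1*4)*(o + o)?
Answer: -3895177/276000 ≈ -14.113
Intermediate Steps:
r(o) = -16*o (r(o) = (-4 - 1*4)*(o + o) = (-4 - 4)*(2*o) = -16*o)
F(G) = 48 - G (F(G) = -16*(-3) - G = 48 - G)
-1483/F(-48) + 3838/2875 = -1483/(48 - 1*(-48)) + 3838/2875 = -1483/(48 + 48) + 3838*(1/2875) = -1483/96 + 3838/2875 = -3895177/276000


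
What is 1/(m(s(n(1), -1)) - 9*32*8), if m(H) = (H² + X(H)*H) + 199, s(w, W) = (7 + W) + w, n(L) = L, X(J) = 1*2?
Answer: -1/2042 ≈ -0.00048972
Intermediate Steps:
X(J) = 2
s(w, W) = 7 + W + w
m(H) = 199 + H² + 2*H (m(H) = (H² + 2*H) + 199 = 199 + H² + 2*H)
1/(m(s(n(1), -1)) - 9*32*8) = 1/((199 + (7 - 1 + 1)² + 2*(7 - 1 + 1)) - 9*32*8) = 1/((199 + 7² + 2*7) - 288*8) = 1/((199 + 49 + 14) - 2304) = 1/(262 - 2304) = 1/(-2042) = -1/2042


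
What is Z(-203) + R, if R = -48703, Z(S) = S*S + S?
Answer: -7697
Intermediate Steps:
Z(S) = S + S**2 (Z(S) = S**2 + S = S + S**2)
Z(-203) + R = -203*(1 - 203) - 48703 = -203*(-202) - 48703 = 41006 - 48703 = -7697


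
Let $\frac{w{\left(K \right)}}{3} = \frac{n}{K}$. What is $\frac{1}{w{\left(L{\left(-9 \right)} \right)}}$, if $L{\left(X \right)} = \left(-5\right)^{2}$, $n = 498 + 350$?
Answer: $\frac{25}{2544} \approx 0.009827$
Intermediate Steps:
$n = 848$
$L{\left(X \right)} = 25$
$w{\left(K \right)} = \frac{2544}{K}$ ($w{\left(K \right)} = 3 \frac{848}{K} = \frac{2544}{K}$)
$\frac{1}{w{\left(L{\left(-9 \right)} \right)}} = \frac{1}{2544 \cdot \frac{1}{25}} = \frac{1}{\frac{2544}{25}} = \frac{25}{2544}$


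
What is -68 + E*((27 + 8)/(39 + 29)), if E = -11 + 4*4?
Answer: -4449/68 ≈ -65.427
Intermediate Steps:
E = 5 (E = -11 + 16 = 5)
-68 + E*((27 + 8)/(39 + 29)) = -68 + 5*((27 + 8)/(39 + 29)) = -68 + 5*(35/68) = -68 + 175/68 = -4449/68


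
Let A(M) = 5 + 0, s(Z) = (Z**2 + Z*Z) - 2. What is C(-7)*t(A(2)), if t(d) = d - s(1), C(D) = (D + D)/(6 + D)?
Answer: 70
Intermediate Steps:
s(Z) = -2 + 2*Z**2 (s(Z) = (Z**2 + Z**2) - 2 = 2*Z**2 - 2 = -2 + 2*Z**2)
C(D) = 2*D/(6 + D) (C(D) = (2*D)/(6 + D) = 2*D/(6 + D))
A(M) = 5
t(d) = d (t(d) = d - (-2 + 2*1**2) = d - (-2 + 2*1) = d - (-2 + 2) = d - 1*0 = d + 0 = d)
C(-7)*t(A(2)) = (2*(-7)/(6 - 7))*5 = (2*(-7)/(-1))*5 = (2*(-7)*(-1))*5 = 14*5 = 70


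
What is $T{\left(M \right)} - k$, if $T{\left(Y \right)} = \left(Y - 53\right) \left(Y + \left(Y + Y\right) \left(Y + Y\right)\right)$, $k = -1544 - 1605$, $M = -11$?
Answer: $-27123$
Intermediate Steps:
$k = -3149$ ($k = -1544 - 1605 = -3149$)
$T{\left(Y \right)} = \left(-53 + Y\right) \left(Y + 4 Y^{2}\right)$ ($T{\left(Y \right)} = \left(-53 + Y\right) \left(Y + 2 Y 2 Y\right) = \left(-53 + Y\right) \left(Y + 4 Y^{2}\right)$)
$T{\left(M \right)} - k = - 11 \left(-53 - -2321 + 4 \left(-11\right)^{2}\right) - -3149 = - 11 \left(-53 + 2321 + 4 \cdot 121\right) + 3149 = - 11 \left(-53 + 2321 + 484\right) + 3149 = \left(-11\right) 2752 + 3149 = -30272 + 3149 = -27123$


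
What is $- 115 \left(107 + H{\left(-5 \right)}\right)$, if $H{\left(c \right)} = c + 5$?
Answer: $-12305$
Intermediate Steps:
$H{\left(c \right)} = 5 + c$
$- 115 \left(107 + H{\left(-5 \right)}\right) = - 115 \left(107 + \left(5 - 5\right)\right) = - 115 \left(107 + 0\right) = \left(-115\right) 107 = -12305$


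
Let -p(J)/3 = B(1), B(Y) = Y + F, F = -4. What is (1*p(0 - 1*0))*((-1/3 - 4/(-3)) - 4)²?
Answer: 81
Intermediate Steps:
B(Y) = -4 + Y (B(Y) = Y - 4 = -4 + Y)
p(J) = 9 (p(J) = -3*(-4 + 1) = -3*(-3) = 9)
(1*p(0 - 1*0))*((-1/3 - 4/(-3)) - 4)² = (1*9)*((-1/3 - 4/(-3)) - 4)² = 9*((-1*⅓ - 4*(-⅓)) - 4)² = 9*((-⅓ + 4/3) - 4)² = 9*(1 - 4)² = 9*(-3)² = 9*9 = 81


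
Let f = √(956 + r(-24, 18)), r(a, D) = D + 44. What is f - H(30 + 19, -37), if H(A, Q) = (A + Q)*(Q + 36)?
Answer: 12 + √1018 ≈ 43.906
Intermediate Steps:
r(a, D) = 44 + D
H(A, Q) = (36 + Q)*(A + Q) (H(A, Q) = (A + Q)*(36 + Q) = (36 + Q)*(A + Q))
f = √1018 (f = √(956 + (44 + 18)) = √(956 + 62) = √1018 ≈ 31.906)
f - H(30 + 19, -37) = √1018 - ((-37)² + 36*(30 + 19) + 36*(-37) + (30 + 19)*(-37)) = √1018 - (1369 + 36*49 - 1332 + 49*(-37)) = √1018 - (1369 + 1764 - 1332 - 1813) = √1018 - 1*(-12) = √1018 + 12 = 12 + √1018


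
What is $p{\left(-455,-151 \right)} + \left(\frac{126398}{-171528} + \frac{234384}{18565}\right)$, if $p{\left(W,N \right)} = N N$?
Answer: $\frac{36322878076601}{1592208660} \approx 22813.0$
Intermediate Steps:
$p{\left(W,N \right)} = N^{2}$
$p{\left(-455,-151 \right)} + \left(\frac{126398}{-171528} + \frac{234384}{18565}\right) = \left(-151\right)^{2} + \left(\frac{126398}{-171528} + \frac{234384}{18565}\right) = 22801 + \left(126398 \left(- \frac{1}{171528}\right) + 234384 \cdot \frac{1}{18565}\right) = 22801 + \left(- \frac{63199}{85764} + \frac{234384}{18565}\right) = 22801 + \frac{18928419941}{1592208660} = \frac{36322878076601}{1592208660}$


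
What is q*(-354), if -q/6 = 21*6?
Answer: 267624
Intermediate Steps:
q = -756 (q = -126*6 = -6*126 = -756)
q*(-354) = -756*(-354) = 267624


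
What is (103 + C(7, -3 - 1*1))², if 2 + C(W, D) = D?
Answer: 9409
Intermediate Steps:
C(W, D) = -2 + D
(103 + C(7, -3 - 1*1))² = (103 + (-2 + (-3 - 1*1)))² = (103 + (-2 + (-3 - 1)))² = (103 + (-2 - 4))² = (103 - 6)² = 97² = 9409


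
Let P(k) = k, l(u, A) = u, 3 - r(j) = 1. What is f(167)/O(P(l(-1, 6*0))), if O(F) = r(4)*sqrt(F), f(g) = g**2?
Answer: -27889*I/2 ≈ -13945.0*I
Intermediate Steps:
r(j) = 2 (r(j) = 3 - 1*1 = 3 - 1 = 2)
O(F) = 2*sqrt(F)
f(167)/O(P(l(-1, 6*0))) = 167**2/((2*sqrt(-1))) = 27889/((2*I)) = 27889*(-I/2) = -27889*I/2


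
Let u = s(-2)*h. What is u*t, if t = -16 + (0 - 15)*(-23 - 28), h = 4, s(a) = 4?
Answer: 11984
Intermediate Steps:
u = 16 (u = 4*4 = 16)
t = 749 (t = -16 - 15*(-51) = -16 + 765 = 749)
u*t = 16*749 = 11984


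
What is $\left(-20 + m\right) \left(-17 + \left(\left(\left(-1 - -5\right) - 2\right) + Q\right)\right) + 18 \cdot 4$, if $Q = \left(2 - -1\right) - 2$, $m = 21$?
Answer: $58$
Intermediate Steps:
$Q = 1$ ($Q = \left(2 + 1\right) - 2 = 3 - 2 = 1$)
$\left(-20 + m\right) \left(-17 + \left(\left(\left(-1 - -5\right) - 2\right) + Q\right)\right) + 18 \cdot 4 = \left(-20 + 21\right) \left(-17 + \left(\left(\left(-1 - -5\right) - 2\right) + 1\right)\right) + 18 \cdot 4 = 1 \left(-17 + \left(\left(\left(-1 + 5\right) - 2\right) + 1\right)\right) + 72 = 1 \left(-17 + \left(\left(4 - 2\right) + 1\right)\right) + 72 = 1 \left(-17 + \left(2 + 1\right)\right) + 72 = 1 \left(-17 + 3\right) + 72 = 1 \left(-14\right) + 72 = -14 + 72 = 58$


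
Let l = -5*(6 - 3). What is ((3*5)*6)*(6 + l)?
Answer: -810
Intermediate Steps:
l = -15 (l = -5*3 = -15)
((3*5)*6)*(6 + l) = ((3*5)*6)*(6 - 15) = (15*6)*(-9) = 90*(-9) = -810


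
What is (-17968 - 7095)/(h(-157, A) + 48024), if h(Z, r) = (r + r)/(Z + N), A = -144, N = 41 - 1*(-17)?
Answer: -275693/528296 ≈ -0.52185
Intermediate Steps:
N = 58 (N = 41 + 17 = 58)
h(Z, r) = 2*r/(58 + Z) (h(Z, r) = (r + r)/(Z + 58) = (2*r)/(58 + Z) = 2*r/(58 + Z))
(-17968 - 7095)/(h(-157, A) + 48024) = (-17968 - 7095)/(2*(-144)/(58 - 157) + 48024) = -25063/(2*(-144)/(-99) + 48024) = -25063/(2*(-144)*(-1/99) + 48024) = -25063/(32/11 + 48024) = -25063/528296/11 = -25063*11/528296 = -275693/528296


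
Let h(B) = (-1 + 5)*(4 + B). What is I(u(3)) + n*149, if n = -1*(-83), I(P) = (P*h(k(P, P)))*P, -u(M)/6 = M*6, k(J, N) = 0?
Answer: 198991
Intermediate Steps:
h(B) = 16 + 4*B (h(B) = 4*(4 + B) = 16 + 4*B)
u(M) = -36*M (u(M) = -6*M*6 = -36*M)
I(P) = 16*P² (I(P) = (P*(16 + 4*0))*P = (P*(16 + 0))*P = (P*16)*P = (16*P)*P = 16*P²)
n = 83
I(u(3)) + n*149 = 16*(-36*3)² + 83*149 = 16*(-108)² + 12367 = 16*11664 + 12367 = 186624 + 12367 = 198991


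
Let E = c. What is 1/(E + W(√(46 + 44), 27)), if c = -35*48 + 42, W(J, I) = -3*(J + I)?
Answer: -191/328239 + √10/328239 ≈ -0.00057226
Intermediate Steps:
W(J, I) = -3*I - 3*J (W(J, I) = -3*(I + J) = -3*I - 3*J)
c = -1638 (c = -1680 + 42 = -1638)
E = -1638
1/(E + W(√(46 + 44), 27)) = 1/(-1638 + (-3*27 - 3*√(46 + 44))) = 1/(-1638 + (-81 - 9*√10)) = 1/(-1719 - 9*√10)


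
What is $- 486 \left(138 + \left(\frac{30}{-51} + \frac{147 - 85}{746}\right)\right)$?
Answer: $- \frac{423721530}{6341} \approx -66823.0$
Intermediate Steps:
$- 486 \left(138 + \left(\frac{30}{-51} + \frac{147 - 85}{746}\right)\right) = - 486 \left(138 + \left(30 \left(- \frac{1}{51}\right) + 62 \cdot \frac{1}{746}\right)\right) = - 486 \left(138 + \left(- \frac{10}{17} + \frac{31}{373}\right)\right) = - 486 \left(138 - \frac{3203}{6341}\right) = \left(-486\right) \frac{871855}{6341} = - \frac{423721530}{6341}$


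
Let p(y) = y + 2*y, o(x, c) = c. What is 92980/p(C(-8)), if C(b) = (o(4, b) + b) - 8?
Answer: -23245/18 ≈ -1291.4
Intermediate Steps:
C(b) = -8 + 2*b (C(b) = (b + b) - 8 = 2*b - 8 = -8 + 2*b)
p(y) = 3*y
92980/p(C(-8)) = 92980/((3*(-8 + 2*(-8)))) = 92980/((3*(-8 - 16))) = 92980/((3*(-24))) = 92980/(-72) = 92980*(-1/72) = -23245/18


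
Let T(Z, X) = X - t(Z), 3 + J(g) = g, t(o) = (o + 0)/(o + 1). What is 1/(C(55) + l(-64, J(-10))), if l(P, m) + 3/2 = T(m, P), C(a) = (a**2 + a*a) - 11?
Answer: 12/71669 ≈ 0.00016744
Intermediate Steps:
t(o) = o/(1 + o)
C(a) = -11 + 2*a**2 (C(a) = (a**2 + a**2) - 11 = 2*a**2 - 11 = -11 + 2*a**2)
J(g) = -3 + g
T(Z, X) = X - Z/(1 + Z)
l(P, m) = -3/2 + (-m + P*(1 + m))/(1 + m)
1/(C(55) + l(-64, J(-10))) = 1/((-11 + 2*55**2) + (-(-3 - 10) + (1 + (-3 - 10))*(-3 + 2*(-64))/2)/(1 + (-3 - 10))) = 1/((-11 + 2*3025) + (-1*(-13) + (1 - 13)*(-3 - 128)/2)/(1 - 13)) = 1/((-11 + 6050) + (13 + (1/2)*(-12)*(-131))/(-12)) = 1/(6039 - (13 + 786)/12) = 1/(6039 - 1/12*799) = 1/(6039 - 799/12) = 1/(71669/12) = 12/71669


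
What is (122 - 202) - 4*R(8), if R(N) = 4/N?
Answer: -82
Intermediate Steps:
(122 - 202) - 4*R(8) = (122 - 202) - 16/8 = -80 - 16/8 = -80 - 4*1/2 = -80 - 2 = -82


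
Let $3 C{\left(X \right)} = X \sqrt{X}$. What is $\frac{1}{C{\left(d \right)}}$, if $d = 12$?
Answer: $\frac{\sqrt{3}}{24} \approx 0.072169$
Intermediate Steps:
$C{\left(X \right)} = \frac{X^{\frac{3}{2}}}{3}$ ($C{\left(X \right)} = \frac{X \sqrt{X}}{3} = \frac{X^{\frac{3}{2}}}{3}$)
$\frac{1}{C{\left(d \right)}} = \frac{1}{\frac{1}{3} \cdot 12^{\frac{3}{2}}} = \frac{1}{\frac{1}{3} \cdot 24 \sqrt{3}} = \frac{1}{8 \sqrt{3}} = \frac{\sqrt{3}}{24}$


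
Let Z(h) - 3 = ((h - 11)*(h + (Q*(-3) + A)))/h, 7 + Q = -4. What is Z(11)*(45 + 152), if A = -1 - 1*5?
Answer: 591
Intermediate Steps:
Q = -11 (Q = -7 - 4 = -11)
A = -6 (A = -1 - 5 = -6)
Z(h) = 3 + (-11 + h)*(27 + h)/h (Z(h) = 3 + ((h - 11)*(h + (-11*(-3) - 6)))/h = 3 + ((-11 + h)*(h + (33 - 6)))/h = 3 + ((-11 + h)*(h + 27))/h = 3 + ((-11 + h)*(27 + h))/h = 3 + (-11 + h)*(27 + h)/h)
Z(11)*(45 + 152) = (19 + 11 - 297/11)*(45 + 152) = (19 + 11 - 297*1/11)*197 = (19 + 11 - 27)*197 = 3*197 = 591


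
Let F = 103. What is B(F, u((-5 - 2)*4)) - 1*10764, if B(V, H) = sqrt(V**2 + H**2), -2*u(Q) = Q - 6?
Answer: -10764 + sqrt(10898) ≈ -10660.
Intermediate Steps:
u(Q) = 3 - Q/2 (u(Q) = -(Q - 6)/2 = -(-6 + Q)/2 = 3 - Q/2)
B(V, H) = sqrt(H**2 + V**2)
B(F, u((-5 - 2)*4)) - 1*10764 = sqrt((3 - (-5 - 2)*4/2)**2 + 103**2) - 1*10764 = sqrt((3 - (-7)*4/2)**2 + 10609) - 10764 = sqrt((3 - 1/2*(-28))**2 + 10609) - 10764 = sqrt((3 + 14)**2 + 10609) - 10764 = sqrt(17**2 + 10609) - 10764 = sqrt(289 + 10609) - 10764 = sqrt(10898) - 10764 = -10764 + sqrt(10898)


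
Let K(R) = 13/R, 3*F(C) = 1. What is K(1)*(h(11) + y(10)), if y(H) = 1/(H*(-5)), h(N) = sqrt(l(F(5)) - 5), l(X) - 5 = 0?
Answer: -13/50 ≈ -0.26000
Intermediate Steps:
F(C) = 1/3 (F(C) = (1/3)*1 = 1/3)
l(X) = 5 (l(X) = 5 + 0 = 5)
h(N) = 0 (h(N) = sqrt(5 - 5) = sqrt(0) = 0)
y(H) = -1/(5*H) (y(H) = 1/(-5*H) = -1/(5*H))
K(1)*(h(11) + y(10)) = (13/1)*(0 - 1/5/10) = (13*1)*(0 - 1/5*1/10) = 13*(0 - 1/50) = 13*(-1/50) = -13/50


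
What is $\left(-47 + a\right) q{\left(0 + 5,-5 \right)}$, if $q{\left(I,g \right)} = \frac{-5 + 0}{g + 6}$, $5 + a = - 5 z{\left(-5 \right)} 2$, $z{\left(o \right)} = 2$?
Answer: $360$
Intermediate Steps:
$a = -25$ ($a = -5 + \left(-5\right) 2 \cdot 2 = -5 - 20 = -25$)
$q{\left(I,g \right)} = - \frac{5}{6 + g}$
$\left(-47 + a\right) q{\left(0 + 5,-5 \right)} = \left(-47 - 25\right) \left(- \frac{5}{6 - 5}\right) = - 72 \left(- \frac{5}{1}\right) = - 72 \left(\left(-5\right) 1\right) = \left(-72\right) \left(-5\right) = 360$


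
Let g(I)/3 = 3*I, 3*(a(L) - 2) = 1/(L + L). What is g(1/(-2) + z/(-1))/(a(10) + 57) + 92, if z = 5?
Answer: 322802/3541 ≈ 91.161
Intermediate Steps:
a(L) = 2 + 1/(6*L) (a(L) = 2 + 1/(3*(L + L)) = 2 + 1/(3*((2*L))) = 2 + (1/(2*L))/3 = 2 + 1/(6*L))
g(I) = 9*I (g(I) = 3*(3*I) = 9*I)
g(1/(-2) + z/(-1))/(a(10) + 57) + 92 = (9*(1/(-2) + 5/(-1)))/((2 + (1/6)/10) + 57) + 92 = (9*(1*(-1/2) + 5*(-1)))/((2 + (1/6)*(1/10)) + 57) + 92 = (9*(-1/2 - 5))/((2 + 1/60) + 57) + 92 = (9*(-11/2))/(121/60 + 57) + 92 = -99/2/(3541/60) + 92 = (60/3541)*(-99/2) + 92 = -2970/3541 + 92 = 322802/3541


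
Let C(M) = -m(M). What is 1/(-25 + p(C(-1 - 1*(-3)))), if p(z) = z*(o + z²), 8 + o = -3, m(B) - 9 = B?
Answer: -1/1235 ≈ -0.00080972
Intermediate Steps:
m(B) = 9 + B
o = -11 (o = -8 - 3 = -11)
C(M) = -9 - M (C(M) = -(9 + M) = -9 - M)
p(z) = z*(-11 + z²)
1/(-25 + p(C(-1 - 1*(-3)))) = 1/(-25 + (-9 - (-1 - 1*(-3)))*(-11 + (-9 - (-1 - 1*(-3)))²)) = 1/(-25 + (-9 - (-1 + 3))*(-11 + (-9 - (-1 + 3))²)) = 1/(-25 + (-9 - 1*2)*(-11 + (-9 - 1*2)²)) = 1/(-25 + (-9 - 2)*(-11 + (-9 - 2)²)) = 1/(-25 - 11*(-11 + (-11)²)) = 1/(-25 - 11*(-11 + 121)) = 1/(-25 - 11*110) = 1/(-25 - 1210) = 1/(-1235) = -1/1235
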